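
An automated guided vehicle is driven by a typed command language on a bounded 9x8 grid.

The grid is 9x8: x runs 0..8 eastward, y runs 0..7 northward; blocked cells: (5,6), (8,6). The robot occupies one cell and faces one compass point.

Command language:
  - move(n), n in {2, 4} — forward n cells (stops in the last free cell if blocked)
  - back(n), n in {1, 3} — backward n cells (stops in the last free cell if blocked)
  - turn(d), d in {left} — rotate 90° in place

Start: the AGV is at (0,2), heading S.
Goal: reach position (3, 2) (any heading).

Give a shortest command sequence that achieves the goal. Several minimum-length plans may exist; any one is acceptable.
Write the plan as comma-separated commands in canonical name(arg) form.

turn(left), move(4), back(1)

t0: at (0,2), heading S
step 1 (turn(left)): at (0,2), heading E
step 2 (move(4)): at (4,2), heading E
step 3 (back(1)): at (3,2), heading E
shorter routes all fall short; 3 is best.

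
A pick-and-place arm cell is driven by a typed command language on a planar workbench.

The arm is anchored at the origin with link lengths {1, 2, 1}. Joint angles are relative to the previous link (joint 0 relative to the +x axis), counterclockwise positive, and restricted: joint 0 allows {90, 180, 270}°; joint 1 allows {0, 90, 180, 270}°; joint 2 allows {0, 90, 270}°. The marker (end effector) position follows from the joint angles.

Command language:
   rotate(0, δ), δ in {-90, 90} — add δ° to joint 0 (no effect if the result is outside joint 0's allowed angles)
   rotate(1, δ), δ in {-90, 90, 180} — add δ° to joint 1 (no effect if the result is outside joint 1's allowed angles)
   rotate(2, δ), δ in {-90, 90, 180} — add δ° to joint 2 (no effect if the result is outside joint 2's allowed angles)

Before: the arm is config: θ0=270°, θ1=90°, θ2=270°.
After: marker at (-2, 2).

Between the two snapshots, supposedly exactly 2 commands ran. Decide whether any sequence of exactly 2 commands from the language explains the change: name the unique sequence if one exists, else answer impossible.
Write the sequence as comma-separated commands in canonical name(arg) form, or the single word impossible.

begin: config: θ0=270°, θ1=90°, θ2=270°
[1] after rotate(0, -90): config: θ0=180°, θ1=90°, θ2=270°
[2] after rotate(0, -90): config: θ0=90°, θ1=90°, θ2=270°
no other 2-command option fits: unique.

rotate(0, -90), rotate(0, -90)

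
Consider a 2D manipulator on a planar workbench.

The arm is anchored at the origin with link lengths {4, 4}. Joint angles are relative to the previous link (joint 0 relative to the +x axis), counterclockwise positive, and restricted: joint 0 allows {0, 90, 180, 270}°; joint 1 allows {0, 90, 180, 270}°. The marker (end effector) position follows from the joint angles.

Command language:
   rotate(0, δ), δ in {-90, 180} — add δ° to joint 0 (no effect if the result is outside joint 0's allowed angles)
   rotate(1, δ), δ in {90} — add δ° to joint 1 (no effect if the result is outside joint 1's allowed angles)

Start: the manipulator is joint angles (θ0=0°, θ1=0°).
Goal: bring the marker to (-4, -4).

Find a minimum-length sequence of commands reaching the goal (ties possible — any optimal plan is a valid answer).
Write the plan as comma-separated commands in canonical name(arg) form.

start: joint angles (θ0=0°, θ1=0°)
[1] after rotate(0, 180): joint angles (θ0=180°, θ1=0°)
[2] after rotate(1, 90): joint angles (θ0=180°, θ1=90°)
shorter routes all fall short; 2 is best.

rotate(0, 180), rotate(1, 90)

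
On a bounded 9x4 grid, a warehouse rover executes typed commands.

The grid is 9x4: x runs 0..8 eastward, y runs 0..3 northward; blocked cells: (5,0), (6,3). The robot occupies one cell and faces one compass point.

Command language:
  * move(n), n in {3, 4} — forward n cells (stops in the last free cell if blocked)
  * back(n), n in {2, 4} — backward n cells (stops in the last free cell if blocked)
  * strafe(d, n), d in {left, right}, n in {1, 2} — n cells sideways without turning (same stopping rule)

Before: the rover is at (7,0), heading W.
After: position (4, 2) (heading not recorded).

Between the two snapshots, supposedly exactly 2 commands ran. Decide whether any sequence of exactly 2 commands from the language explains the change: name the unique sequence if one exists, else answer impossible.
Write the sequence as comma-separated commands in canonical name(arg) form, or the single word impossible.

strafe(right, 2), move(3)

key: order matters: swapping strafe(right, 2) and move(3) lands elsewhere
initial: at (7,0), heading W
[1] after strafe(right, 2): at (7,2), heading W
[2] after move(3): at (4,2), heading W
no other 2-command option fits: unique.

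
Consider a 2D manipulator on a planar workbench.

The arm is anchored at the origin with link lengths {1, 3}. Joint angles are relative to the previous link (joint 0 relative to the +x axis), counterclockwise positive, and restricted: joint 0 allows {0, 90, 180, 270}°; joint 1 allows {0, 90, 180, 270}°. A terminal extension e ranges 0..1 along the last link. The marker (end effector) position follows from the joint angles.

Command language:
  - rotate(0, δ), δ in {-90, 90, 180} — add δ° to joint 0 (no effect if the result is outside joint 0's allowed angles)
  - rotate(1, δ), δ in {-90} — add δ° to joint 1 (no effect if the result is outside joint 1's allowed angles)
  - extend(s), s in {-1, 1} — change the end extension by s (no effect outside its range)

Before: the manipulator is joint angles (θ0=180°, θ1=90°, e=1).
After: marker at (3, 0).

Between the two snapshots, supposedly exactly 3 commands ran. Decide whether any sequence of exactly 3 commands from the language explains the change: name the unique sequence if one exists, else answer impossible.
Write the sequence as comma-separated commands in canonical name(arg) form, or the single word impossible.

from: joint angles (θ0=180°, θ1=90°, e=1)
[1] after rotate(1, -90): joint angles (θ0=180°, θ1=0°, e=1)
[2] after rotate(1, -90): joint angles (θ0=180°, θ1=270°, e=1)
[3] after rotate(1, -90): joint angles (θ0=180°, θ1=180°, e=1)
no rival 3-sequence matches.

rotate(1, -90), rotate(1, -90), rotate(1, -90)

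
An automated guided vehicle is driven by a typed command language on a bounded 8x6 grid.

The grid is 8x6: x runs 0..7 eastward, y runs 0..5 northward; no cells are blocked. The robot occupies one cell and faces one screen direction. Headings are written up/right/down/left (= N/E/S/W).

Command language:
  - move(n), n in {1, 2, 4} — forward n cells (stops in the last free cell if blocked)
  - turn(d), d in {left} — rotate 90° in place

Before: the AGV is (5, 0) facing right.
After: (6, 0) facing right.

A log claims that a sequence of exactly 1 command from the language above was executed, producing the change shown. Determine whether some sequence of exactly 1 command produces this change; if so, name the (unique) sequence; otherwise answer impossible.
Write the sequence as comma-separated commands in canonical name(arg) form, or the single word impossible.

move(1)

key: heading stays E — the single command does not turn
begin: (5, 0) facing right
[1] after move(1): (6, 0) facing right
no other 1-command option fits: unique.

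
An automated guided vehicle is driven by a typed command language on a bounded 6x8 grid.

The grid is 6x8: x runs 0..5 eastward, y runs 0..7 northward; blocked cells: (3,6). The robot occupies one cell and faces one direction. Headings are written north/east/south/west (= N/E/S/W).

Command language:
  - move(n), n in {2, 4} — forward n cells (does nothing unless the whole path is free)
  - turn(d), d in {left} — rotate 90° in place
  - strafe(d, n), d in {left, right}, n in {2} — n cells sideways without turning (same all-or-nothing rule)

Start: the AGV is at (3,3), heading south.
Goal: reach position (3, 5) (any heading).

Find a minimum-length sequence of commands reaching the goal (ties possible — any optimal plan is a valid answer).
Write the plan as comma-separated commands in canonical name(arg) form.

turn(left), strafe(left, 2)

begin: at (3,3), heading south
[1] after turn(left): at (3,3), heading east
[2] after strafe(left, 2): at (3,5), heading east
nothing shorter than 2 reaches the goal.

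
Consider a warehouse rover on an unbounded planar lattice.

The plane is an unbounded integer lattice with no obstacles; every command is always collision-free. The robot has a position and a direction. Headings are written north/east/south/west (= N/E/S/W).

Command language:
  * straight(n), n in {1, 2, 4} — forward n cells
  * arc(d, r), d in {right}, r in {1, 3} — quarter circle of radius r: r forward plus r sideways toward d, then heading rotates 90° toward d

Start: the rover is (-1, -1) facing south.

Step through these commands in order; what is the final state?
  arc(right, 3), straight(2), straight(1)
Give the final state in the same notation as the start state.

initial: (-1, -1) facing south
1. arc(right, 3) → (-4, -4) facing west
2. straight(2) → (-6, -4) facing west
3. straight(1) → (-7, -4) facing west

(-7, -4) facing west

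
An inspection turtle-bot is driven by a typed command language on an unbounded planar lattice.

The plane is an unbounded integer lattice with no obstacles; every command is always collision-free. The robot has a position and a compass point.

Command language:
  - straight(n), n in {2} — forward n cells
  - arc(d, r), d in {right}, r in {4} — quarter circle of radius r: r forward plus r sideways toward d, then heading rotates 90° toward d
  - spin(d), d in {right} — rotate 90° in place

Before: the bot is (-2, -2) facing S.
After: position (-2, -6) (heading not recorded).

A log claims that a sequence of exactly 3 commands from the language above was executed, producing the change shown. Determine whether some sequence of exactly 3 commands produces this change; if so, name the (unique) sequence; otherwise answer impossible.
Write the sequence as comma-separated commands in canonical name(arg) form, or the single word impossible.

straight(2), straight(2), spin(right)

key: order matters: swapping straight(2) and spin(right) lands elsewhere
begin: (-2, -2) facing S
[1] after straight(2): (-2, -4) facing S
[2] after straight(2): (-2, -6) facing S
[3] after spin(right): (-2, -6) facing W
uniquely the one of 27 3-step routes that fits.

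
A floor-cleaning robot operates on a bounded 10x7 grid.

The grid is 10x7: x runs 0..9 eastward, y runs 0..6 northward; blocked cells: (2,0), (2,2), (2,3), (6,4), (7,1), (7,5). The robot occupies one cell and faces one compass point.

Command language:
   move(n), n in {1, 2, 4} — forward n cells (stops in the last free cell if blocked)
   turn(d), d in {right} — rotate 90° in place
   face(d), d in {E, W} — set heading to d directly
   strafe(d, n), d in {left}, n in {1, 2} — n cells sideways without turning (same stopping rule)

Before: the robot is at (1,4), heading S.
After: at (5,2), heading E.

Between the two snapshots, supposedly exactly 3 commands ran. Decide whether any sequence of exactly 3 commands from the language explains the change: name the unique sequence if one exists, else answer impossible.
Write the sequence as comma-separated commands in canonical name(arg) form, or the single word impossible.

every 3-command combo misses the target.

impossible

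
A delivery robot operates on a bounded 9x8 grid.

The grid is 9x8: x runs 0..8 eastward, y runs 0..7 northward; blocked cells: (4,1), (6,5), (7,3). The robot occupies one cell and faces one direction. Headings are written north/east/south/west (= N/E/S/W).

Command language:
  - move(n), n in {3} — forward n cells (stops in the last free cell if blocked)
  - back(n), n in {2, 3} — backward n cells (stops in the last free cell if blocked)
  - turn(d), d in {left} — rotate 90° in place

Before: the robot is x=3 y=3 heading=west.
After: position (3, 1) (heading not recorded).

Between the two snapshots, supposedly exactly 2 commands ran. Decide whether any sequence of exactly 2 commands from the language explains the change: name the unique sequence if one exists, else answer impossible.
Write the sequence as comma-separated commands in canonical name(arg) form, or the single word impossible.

impossible

checked all 2-command options: none fits.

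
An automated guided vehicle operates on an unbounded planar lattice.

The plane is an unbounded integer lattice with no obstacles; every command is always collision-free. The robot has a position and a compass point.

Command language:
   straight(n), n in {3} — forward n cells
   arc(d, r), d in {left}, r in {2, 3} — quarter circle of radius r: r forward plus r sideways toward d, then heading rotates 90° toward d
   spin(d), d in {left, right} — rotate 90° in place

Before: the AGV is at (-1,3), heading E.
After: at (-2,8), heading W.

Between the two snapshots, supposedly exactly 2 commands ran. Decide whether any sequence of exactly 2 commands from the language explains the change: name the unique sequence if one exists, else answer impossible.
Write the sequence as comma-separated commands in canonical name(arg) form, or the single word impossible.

key: running arc(left, 3) before arc(left, 2) would end elsewhere — order is forced
start: at (-1,3), heading E
[1] after arc(left, 2): at (1,5), heading N
[2] after arc(left, 3): at (-2,8), heading W
no other 2-command option fits: unique.

arc(left, 2), arc(left, 3)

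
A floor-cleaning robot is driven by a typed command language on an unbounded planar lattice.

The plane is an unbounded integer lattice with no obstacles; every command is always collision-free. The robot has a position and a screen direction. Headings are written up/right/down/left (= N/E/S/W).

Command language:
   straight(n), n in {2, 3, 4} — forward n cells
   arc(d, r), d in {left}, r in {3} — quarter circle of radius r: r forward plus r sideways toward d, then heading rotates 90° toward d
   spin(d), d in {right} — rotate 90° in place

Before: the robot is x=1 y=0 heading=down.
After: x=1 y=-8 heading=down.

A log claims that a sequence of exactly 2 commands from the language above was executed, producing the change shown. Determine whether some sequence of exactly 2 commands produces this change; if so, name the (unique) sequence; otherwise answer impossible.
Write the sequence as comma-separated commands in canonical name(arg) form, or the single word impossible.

key: heading stays S — no command in the sequence turns
begin: x=1 y=0 heading=down
t=1 straight(4) ⇒ x=1 y=-4 heading=down
t=2 straight(4) ⇒ x=1 y=-8 heading=down
all 25 alternatives checked — unique.

straight(4), straight(4)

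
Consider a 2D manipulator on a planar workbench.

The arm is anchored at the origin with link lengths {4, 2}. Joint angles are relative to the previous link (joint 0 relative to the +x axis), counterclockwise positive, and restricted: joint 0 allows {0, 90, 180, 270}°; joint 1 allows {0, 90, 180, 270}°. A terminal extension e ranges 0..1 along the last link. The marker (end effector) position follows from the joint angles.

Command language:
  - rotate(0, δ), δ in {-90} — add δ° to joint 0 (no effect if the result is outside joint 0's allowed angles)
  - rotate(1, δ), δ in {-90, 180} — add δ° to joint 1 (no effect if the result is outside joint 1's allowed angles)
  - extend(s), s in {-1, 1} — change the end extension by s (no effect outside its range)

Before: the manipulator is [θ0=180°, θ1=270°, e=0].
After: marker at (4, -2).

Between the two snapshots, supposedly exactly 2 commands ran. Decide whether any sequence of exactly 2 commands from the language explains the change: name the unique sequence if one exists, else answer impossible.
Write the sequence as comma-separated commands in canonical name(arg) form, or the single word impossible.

rotate(0, -90), rotate(0, -90)

from: [θ0=180°, θ1=270°, e=0]
t=1 rotate(0, -90) ⇒ [θ0=90°, θ1=270°, e=0]
t=2 rotate(0, -90) ⇒ [θ0=0°, θ1=270°, e=0]
no rival 2-sequence matches.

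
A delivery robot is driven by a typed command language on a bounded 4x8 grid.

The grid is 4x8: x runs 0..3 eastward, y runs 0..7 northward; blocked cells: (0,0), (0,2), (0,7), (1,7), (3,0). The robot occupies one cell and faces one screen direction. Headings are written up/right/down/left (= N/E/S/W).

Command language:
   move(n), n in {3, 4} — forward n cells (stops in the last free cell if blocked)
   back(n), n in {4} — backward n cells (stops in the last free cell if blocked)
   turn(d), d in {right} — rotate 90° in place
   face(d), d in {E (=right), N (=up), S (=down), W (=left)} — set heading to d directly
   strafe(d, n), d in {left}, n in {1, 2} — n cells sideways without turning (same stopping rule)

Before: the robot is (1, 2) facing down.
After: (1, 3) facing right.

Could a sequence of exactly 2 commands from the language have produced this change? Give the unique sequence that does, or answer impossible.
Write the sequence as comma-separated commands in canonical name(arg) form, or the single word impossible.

face(E), strafe(left, 1)

key: cell and facing (now E) both changed — the 2 commands mix motion and turning
from: (1, 2) facing down
[1] after face(E): (1, 2) facing right
[2] after strafe(left, 1): (1, 3) facing right
no other 2-command option fits: unique.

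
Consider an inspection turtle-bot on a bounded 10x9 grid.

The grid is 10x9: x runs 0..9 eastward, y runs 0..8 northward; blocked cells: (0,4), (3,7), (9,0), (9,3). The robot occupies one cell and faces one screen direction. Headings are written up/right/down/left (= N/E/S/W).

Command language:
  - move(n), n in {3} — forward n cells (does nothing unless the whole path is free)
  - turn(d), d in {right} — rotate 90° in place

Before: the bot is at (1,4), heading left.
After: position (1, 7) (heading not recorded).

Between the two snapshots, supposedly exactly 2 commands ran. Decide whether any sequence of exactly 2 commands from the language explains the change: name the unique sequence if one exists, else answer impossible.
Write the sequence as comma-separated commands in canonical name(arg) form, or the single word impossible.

key: running move(3) before turn(right) would end elsewhere — order is forced
from: at (1,4), heading left
step 1 (turn(right)): at (1,4), heading up
step 2 (move(3)): at (1,7), heading up
uniquely the one of 4 2-step routes that fits.

turn(right), move(3)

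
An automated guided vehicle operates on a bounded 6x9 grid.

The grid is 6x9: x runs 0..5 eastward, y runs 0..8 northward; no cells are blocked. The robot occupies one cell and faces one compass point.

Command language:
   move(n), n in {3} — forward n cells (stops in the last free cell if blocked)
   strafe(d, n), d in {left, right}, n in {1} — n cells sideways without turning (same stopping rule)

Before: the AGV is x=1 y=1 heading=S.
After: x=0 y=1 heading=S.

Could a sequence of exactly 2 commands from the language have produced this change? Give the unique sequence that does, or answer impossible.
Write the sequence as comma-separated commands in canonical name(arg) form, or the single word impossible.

strafe(right, 1), strafe(right, 1)

key: the second strafe(right, 1) runs into the grid edge before its full distance
begin: x=1 y=1 heading=S
[1] after strafe(right, 1): x=0 y=1 heading=S
[2] after strafe(right, 1): x=0 y=1 heading=S
no other 2-command option fits: unique.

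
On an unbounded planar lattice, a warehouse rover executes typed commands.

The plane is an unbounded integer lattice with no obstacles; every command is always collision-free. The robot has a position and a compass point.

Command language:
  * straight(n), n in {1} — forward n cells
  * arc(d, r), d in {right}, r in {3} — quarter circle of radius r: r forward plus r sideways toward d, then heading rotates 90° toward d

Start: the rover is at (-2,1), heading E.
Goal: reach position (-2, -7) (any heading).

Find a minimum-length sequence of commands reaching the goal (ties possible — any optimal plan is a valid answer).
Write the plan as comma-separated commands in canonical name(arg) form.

arc(right, 3), straight(1), straight(1), arc(right, 3)

from: at (-2,1), heading E
1. arc(right, 3) → at (1,-2), heading S
2. straight(1) → at (1,-3), heading S
3. straight(1) → at (1,-4), heading S
4. arc(right, 3) → at (-2,-7), heading W
no 3-step plan works, so 4 is optimal.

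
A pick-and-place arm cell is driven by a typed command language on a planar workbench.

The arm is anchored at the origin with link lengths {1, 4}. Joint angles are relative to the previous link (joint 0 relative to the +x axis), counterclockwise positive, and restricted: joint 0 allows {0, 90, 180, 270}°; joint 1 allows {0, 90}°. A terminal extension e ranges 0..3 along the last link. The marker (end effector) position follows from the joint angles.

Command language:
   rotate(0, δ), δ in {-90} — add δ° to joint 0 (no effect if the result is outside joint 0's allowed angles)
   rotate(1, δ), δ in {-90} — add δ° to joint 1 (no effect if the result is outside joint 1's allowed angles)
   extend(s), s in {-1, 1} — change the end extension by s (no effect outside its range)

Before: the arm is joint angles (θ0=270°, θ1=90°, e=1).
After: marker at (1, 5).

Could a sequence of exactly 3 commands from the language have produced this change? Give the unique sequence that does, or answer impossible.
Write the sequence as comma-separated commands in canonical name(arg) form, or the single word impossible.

from: joint angles (θ0=270°, θ1=90°, e=1)
[1] after rotate(0, -90): joint angles (θ0=180°, θ1=90°, e=1)
[2] after rotate(0, -90): joint angles (θ0=90°, θ1=90°, e=1)
[3] after rotate(0, -90): joint angles (θ0=0°, θ1=90°, e=1)
no rival 3-sequence matches.

rotate(0, -90), rotate(0, -90), rotate(0, -90)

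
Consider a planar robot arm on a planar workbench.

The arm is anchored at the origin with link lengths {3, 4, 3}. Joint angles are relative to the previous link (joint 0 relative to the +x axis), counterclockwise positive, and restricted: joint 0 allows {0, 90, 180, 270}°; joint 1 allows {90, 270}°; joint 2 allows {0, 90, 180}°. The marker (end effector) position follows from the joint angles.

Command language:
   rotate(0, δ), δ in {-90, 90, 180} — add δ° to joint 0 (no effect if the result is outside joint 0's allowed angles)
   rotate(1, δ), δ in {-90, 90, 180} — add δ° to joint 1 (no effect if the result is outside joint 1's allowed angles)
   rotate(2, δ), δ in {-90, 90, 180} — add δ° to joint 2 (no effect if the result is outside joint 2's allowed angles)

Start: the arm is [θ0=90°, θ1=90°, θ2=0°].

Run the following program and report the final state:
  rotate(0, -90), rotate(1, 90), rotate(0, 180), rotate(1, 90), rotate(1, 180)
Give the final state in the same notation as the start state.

start: [θ0=90°, θ1=90°, θ2=0°]
step 1 (rotate(0, -90)): [θ0=0°, θ1=90°, θ2=0°]
step 2 (rotate(1, 90)): [θ0=0°, θ1=90°, θ2=0°]
step 3 (rotate(0, 180)): [θ0=180°, θ1=90°, θ2=0°]
step 4 (rotate(1, 90)): [θ0=180°, θ1=90°, θ2=0°]
step 5 (rotate(1, 180)): [θ0=180°, θ1=270°, θ2=0°]

[θ0=180°, θ1=270°, θ2=0°]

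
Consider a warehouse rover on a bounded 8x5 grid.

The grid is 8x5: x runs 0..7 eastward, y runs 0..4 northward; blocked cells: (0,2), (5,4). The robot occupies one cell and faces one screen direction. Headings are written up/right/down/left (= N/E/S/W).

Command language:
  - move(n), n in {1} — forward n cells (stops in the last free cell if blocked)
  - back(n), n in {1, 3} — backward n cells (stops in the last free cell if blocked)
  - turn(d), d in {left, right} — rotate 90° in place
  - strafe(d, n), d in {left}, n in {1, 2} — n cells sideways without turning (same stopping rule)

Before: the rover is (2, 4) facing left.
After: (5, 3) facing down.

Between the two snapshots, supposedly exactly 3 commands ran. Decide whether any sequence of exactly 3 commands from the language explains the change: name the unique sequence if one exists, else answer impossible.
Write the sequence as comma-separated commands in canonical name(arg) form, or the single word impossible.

strafe(left, 1), back(3), turn(left)

key: order matters: swapping strafe(left, 1) and turn(left) lands elsewhere
from: (2, 4) facing left
step 1 (strafe(left, 1)): (2, 3) facing left
step 2 (back(3)): (5, 3) facing left
step 3 (turn(left)): (5, 3) facing down
uniquely the one of 343 3-step routes that fits.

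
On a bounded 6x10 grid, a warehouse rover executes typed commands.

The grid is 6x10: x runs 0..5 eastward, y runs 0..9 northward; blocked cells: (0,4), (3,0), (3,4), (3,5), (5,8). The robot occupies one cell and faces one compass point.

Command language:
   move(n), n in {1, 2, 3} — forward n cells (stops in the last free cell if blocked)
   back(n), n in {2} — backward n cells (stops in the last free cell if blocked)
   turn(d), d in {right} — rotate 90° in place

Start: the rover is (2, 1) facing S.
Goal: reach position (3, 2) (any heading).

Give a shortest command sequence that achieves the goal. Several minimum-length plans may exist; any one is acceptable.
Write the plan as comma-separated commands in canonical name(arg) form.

move(2), back(2), turn(right), back(2), move(1)

start: (2, 1) facing S
t=1 move(2) ⇒ (2, 0) facing S
t=2 back(2) ⇒ (2, 2) facing S
t=3 turn(right) ⇒ (2, 2) facing W
t=4 back(2) ⇒ (4, 2) facing W
t=5 move(1) ⇒ (3, 2) facing W
shorter routes all fall short; 5 is best.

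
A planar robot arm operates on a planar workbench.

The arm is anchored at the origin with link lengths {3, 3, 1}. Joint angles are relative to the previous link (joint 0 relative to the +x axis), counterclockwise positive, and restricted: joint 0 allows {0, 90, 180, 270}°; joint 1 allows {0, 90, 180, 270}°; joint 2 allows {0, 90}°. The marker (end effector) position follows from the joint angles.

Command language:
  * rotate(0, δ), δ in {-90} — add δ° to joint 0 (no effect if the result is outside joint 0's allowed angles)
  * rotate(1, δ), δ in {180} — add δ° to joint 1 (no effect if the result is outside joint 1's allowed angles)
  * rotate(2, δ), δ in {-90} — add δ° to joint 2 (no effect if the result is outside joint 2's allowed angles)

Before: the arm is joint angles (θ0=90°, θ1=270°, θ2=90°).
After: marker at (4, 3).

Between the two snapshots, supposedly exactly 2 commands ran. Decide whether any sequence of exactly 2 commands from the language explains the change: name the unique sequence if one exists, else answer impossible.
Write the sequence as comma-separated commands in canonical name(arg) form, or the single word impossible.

rotate(2, -90), rotate(2, -90)

t0: joint angles (θ0=90°, θ1=270°, θ2=90°)
step 1 (rotate(2, -90)): joint angles (θ0=90°, θ1=270°, θ2=0°)
step 2 (rotate(2, -90)): joint angles (θ0=90°, θ1=270°, θ2=0°)
all 9 alternatives checked — unique.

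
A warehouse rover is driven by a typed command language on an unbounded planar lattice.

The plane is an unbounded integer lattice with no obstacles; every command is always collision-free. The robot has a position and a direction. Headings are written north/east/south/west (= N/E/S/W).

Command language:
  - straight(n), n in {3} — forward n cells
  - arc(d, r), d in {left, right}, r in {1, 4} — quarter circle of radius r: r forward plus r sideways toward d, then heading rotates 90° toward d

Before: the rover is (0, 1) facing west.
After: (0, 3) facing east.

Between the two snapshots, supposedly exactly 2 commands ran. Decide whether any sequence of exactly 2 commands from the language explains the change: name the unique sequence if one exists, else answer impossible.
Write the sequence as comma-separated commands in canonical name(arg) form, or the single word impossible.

arc(right, 1), arc(right, 1)

key: position moved to (0,3) AND the heading swung to E — translation plus rotation needed
start: (0, 1) facing west
[1] after arc(right, 1): (-1, 2) facing north
[2] after arc(right, 1): (0, 3) facing east
all 25 alternatives checked — unique.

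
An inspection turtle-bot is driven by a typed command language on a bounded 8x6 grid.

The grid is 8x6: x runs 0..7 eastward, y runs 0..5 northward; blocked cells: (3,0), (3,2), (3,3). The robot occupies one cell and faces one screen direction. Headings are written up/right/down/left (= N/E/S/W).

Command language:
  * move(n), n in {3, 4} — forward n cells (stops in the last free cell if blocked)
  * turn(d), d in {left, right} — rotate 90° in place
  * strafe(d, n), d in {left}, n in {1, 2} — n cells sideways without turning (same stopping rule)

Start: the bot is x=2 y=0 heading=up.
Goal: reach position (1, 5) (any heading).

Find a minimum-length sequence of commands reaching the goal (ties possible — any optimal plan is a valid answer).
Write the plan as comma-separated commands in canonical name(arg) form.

move(4), move(4), strafe(left, 1)

begin: x=2 y=0 heading=up
t=1 move(4) ⇒ x=2 y=4 heading=up
t=2 move(4) ⇒ x=2 y=5 heading=up
t=3 strafe(left, 1) ⇒ x=1 y=5 heading=up
minimal: 3 command(s), checked below 3.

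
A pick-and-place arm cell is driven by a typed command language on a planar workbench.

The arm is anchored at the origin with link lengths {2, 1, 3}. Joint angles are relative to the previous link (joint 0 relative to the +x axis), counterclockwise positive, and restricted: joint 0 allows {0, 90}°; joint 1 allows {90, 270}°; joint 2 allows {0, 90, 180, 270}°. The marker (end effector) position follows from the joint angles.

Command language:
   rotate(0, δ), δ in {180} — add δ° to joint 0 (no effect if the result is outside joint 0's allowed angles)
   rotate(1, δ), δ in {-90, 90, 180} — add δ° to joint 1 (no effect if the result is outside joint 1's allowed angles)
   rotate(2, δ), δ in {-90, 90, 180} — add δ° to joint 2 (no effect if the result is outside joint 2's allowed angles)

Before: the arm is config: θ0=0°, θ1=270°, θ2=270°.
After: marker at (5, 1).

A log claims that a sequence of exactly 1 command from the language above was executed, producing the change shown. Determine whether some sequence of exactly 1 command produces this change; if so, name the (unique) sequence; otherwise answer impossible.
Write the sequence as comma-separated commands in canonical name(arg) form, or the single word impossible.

rotate(1, 180)

t0: config: θ0=0°, θ1=270°, θ2=270°
1. rotate(1, 180) → config: θ0=0°, θ1=90°, θ2=270°
all 7 alternatives checked — unique.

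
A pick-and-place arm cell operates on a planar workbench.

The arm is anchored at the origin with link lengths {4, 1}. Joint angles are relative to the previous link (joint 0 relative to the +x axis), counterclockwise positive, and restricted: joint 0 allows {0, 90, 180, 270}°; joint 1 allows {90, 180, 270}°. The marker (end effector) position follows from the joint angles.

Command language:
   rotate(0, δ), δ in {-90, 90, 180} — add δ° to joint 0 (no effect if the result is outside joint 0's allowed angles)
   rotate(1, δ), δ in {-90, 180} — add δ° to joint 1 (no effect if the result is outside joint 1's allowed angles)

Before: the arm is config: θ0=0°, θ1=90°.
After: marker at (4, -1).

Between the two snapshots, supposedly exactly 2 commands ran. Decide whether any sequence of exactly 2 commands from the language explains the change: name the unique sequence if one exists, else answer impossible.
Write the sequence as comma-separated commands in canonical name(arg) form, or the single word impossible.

rotate(1, -90), rotate(1, 180)

key: order matters: swapping rotate(1, -90) and rotate(1, 180) lands elsewhere
start: config: θ0=0°, θ1=90°
step 1 (rotate(1, -90)): config: θ0=0°, θ1=90°
step 2 (rotate(1, 180)): config: θ0=0°, θ1=270°
uniquely the one of 25 2-step routes that fits.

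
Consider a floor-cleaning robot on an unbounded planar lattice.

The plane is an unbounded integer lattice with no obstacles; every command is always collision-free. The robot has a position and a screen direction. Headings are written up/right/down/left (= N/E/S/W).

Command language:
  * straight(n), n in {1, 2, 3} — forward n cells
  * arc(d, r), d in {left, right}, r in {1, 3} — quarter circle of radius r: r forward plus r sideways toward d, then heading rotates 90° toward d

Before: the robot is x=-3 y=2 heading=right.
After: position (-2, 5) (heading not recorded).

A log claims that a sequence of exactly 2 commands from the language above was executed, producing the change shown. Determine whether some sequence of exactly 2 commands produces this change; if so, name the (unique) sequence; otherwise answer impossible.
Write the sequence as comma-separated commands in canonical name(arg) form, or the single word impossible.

key: running straight(2) before arc(left, 1) would end elsewhere — order is forced
start: x=-3 y=2 heading=right
t=1 arc(left, 1) ⇒ x=-2 y=3 heading=up
t=2 straight(2) ⇒ x=-2 y=5 heading=up
all 49 alternatives checked — unique.

arc(left, 1), straight(2)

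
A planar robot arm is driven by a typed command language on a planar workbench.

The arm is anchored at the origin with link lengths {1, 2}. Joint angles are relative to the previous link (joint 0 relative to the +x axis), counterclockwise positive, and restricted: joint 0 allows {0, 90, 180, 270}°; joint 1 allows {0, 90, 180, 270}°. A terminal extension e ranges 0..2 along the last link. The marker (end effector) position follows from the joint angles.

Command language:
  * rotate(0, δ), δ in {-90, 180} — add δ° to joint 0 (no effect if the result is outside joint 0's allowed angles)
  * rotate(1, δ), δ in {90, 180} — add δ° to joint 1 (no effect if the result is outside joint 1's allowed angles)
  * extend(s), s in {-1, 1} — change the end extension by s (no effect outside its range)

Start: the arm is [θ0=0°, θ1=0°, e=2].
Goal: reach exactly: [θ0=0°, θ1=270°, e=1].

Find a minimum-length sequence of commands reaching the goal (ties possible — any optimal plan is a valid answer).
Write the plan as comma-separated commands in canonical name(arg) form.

from: [θ0=0°, θ1=0°, e=2]
1. rotate(1, 180) → [θ0=0°, θ1=180°, e=2]
2. extend(-1) → [θ0=0°, θ1=180°, e=1]
3. rotate(1, 90) → [θ0=0°, θ1=270°, e=1]
nothing shorter than 3 reaches the goal.

rotate(1, 180), extend(-1), rotate(1, 90)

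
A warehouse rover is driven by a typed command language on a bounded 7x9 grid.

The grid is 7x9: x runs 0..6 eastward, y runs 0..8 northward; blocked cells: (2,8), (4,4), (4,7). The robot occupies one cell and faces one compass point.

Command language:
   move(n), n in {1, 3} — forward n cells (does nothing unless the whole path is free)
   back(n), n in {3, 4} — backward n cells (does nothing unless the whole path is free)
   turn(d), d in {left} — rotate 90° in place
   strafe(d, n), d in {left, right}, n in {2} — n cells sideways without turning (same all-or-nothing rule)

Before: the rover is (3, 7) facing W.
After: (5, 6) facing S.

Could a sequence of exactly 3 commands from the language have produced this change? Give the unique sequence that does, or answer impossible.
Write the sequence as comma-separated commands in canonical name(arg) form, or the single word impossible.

turn(left), move(1), strafe(left, 2)

key: cell and facing (now S) both changed — the 3 commands mix motion and turning
start: (3, 7) facing W
step 1 (turn(left)): (3, 7) facing S
step 2 (move(1)): (3, 6) facing S
step 3 (strafe(left, 2)): (5, 6) facing S
no rival 3-sequence matches.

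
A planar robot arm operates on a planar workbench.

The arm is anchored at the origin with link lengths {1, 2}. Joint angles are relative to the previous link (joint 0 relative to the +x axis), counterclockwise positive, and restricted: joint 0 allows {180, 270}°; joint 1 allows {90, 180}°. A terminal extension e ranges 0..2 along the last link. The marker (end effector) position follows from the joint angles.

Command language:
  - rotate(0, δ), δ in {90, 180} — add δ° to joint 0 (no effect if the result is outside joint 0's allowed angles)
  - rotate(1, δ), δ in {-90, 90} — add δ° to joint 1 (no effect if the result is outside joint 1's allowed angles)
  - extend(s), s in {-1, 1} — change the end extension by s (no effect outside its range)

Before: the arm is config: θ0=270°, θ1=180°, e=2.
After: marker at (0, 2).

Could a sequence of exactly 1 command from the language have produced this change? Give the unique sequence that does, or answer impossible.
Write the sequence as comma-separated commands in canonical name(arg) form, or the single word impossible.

initial: config: θ0=270°, θ1=180°, e=2
step 1 (extend(-1)): config: θ0=270°, θ1=180°, e=1
uniquely the one of 6 1-step routes that fits.

extend(-1)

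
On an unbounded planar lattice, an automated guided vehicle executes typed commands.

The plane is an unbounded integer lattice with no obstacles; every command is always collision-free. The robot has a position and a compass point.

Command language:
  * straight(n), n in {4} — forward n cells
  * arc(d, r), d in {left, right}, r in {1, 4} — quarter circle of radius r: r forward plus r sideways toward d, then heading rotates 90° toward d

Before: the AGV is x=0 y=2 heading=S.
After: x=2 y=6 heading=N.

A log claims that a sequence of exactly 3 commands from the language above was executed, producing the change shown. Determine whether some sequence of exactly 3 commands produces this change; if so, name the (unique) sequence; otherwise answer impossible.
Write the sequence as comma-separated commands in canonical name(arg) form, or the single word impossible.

key: cell and facing (now N) both changed — the 3 commands mix motion and turning
t0: x=0 y=2 heading=S
step 1 (arc(left, 1)): x=1 y=1 heading=E
step 2 (arc(left, 1)): x=2 y=2 heading=N
step 3 (straight(4)): x=2 y=6 heading=N
no other 3-command option fits: unique.

arc(left, 1), arc(left, 1), straight(4)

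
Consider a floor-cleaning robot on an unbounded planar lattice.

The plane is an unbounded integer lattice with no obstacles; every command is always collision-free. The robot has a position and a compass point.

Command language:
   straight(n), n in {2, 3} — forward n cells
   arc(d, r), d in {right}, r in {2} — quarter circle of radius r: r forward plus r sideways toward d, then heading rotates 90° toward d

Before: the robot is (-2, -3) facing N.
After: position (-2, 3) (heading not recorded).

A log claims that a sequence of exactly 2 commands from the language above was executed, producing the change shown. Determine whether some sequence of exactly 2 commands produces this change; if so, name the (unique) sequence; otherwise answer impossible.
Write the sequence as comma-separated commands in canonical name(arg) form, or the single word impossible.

straight(3), straight(3)

start: (-2, -3) facing N
step 1 (straight(3)): (-2, 0) facing N
step 2 (straight(3)): (-2, 3) facing N
all 9 alternatives checked — unique.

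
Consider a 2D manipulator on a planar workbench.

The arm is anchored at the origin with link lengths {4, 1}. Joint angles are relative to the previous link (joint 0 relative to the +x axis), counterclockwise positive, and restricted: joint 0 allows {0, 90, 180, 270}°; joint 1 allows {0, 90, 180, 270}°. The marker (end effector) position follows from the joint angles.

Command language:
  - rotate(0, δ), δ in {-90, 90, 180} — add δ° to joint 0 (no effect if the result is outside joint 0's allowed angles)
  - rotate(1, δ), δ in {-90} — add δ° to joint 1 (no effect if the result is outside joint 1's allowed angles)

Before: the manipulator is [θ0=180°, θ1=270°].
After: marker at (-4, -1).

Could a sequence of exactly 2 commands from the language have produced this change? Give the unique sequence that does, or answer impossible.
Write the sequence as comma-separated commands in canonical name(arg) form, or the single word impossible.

rotate(1, -90), rotate(1, -90)

initial: [θ0=180°, θ1=270°]
t=1 rotate(1, -90) ⇒ [θ0=180°, θ1=180°]
t=2 rotate(1, -90) ⇒ [θ0=180°, θ1=90°]
all 16 alternatives checked — unique.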